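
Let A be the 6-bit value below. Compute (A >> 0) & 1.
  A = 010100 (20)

Bit 0 is the 1st from the right.
  010100
       ^
That bit is 0.

Answer: 0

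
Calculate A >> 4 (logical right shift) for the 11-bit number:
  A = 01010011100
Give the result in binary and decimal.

Logical shift right by 4: drop the bottom 4 bit(s), prepend 4 zero(s) on the left.
  01010011100  ->  keep [0101001], discard [1100], prepend 0000
= 00000101001

Answer: 00000101001 (41)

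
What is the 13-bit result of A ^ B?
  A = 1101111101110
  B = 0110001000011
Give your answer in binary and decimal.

Apply ^ to each column (1 where bits differ):
  1101111101110
^ 0110001000011
---------------
  1011110101101

Answer: 1011110101101 (6061)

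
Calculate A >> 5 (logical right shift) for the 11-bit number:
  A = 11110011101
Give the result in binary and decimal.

Logical shift right by 5: drop the bottom 5 bit(s), prepend 5 zero(s) on the left.
  11110011101  ->  keep [111100], discard [11101], prepend 00000
= 00000111100

Answer: 00000111100 (60)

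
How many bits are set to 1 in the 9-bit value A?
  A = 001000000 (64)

001000000
1-bits at positions (from bit 0 = LSB): 6
Count = 1

Answer: 1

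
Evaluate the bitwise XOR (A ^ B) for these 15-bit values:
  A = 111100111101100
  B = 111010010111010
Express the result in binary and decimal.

Apply ^ to each column (1 where bits differ):
  111100111101100
^ 111010010111010
-----------------
  000110101010110

Answer: 000110101010110 (3414)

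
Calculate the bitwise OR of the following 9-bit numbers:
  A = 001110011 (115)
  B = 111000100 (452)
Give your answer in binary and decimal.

Apply | to each column (1 where either bit is 1):
  001110011
| 111000100
-----------
  111110111

Answer: 111110111 (503)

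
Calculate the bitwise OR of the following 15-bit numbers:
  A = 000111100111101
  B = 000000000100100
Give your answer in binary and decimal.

Apply | to each column (1 where either bit is 1):
  000111100111101
| 000000000100100
-----------------
  000111100111101

Answer: 000111100111101 (3901)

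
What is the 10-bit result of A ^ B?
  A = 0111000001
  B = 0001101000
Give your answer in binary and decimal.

Apply ^ to each column (1 where bits differ):
  0111000001
^ 0001101000
------------
  0110101001

Answer: 0110101001 (425)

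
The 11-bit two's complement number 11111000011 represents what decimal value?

MSB is 1, so the value is negative. Find the magnitude:
1. Invert bits:  00000111100
2. Add 1:        00000111101  = 61
3. Apply sign:   -61

Answer: -61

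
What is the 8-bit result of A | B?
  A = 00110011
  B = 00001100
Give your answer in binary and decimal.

Apply | to each column (1 where either bit is 1):
  00110011
| 00001100
----------
  00111111

Answer: 00111111 (63)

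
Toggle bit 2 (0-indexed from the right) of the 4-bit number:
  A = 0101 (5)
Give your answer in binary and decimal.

Mask = 1 << 2 = 0100
Bit 2 of A is 1; XOR with the mask flips it to 0.
  0101
^ 0100
------
  0001

Answer: 0001 (1)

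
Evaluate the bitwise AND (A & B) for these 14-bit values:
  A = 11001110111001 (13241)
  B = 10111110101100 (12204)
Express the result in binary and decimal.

Apply & to each column (1 only where both bits are 1):
  11001110111001
& 10111110101100
----------------
  10001110101000

Answer: 10001110101000 (9128)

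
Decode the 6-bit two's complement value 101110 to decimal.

MSB is 1, so the value is negative. Find the magnitude:
1. Invert bits:  010001
2. Add 1:        010010  = 18
3. Apply sign:   -18

Answer: -18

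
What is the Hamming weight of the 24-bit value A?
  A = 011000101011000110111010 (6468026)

011000101011000110111010
1-bits at positions (from bit 0 = LSB): 1, 3, 4, 5, 7, 8, 12, 13, 15, 17, 21, 22
Count = 12

Answer: 12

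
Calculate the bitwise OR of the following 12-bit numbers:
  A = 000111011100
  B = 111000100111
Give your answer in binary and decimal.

Apply | to each column (1 where either bit is 1):
  000111011100
| 111000100111
--------------
  111111111111

Answer: 111111111111 (4095)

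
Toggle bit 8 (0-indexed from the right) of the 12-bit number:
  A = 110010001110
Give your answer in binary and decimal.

Mask = 1 << 8 = 000100000000
Bit 8 of A is 0; XOR with the mask flips it to 1.
  110010001110
^ 000100000000
--------------
  110110001110

Answer: 110110001110 (3470)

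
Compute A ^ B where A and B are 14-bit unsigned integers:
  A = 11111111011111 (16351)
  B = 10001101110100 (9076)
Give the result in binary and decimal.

Apply ^ to each column (1 where bits differ):
  11111111011111
^ 10001101110100
----------------
  01110010101011

Answer: 01110010101011 (7339)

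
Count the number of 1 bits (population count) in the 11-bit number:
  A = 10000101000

10000101000
1-bits at positions (from bit 0 = LSB): 3, 5, 10
Count = 3

Answer: 3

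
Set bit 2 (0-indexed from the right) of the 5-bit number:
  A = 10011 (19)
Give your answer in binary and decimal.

Mask = 1 << 2 = 00100
Bit 2 of A is 0, so OR-ing with the mask flips it to 1.
  10011
| 00100
-------
  10111

Answer: 10111 (23)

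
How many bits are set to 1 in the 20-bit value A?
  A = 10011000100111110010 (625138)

10011000100111110010
1-bits at positions (from bit 0 = LSB): 1, 4, 5, 6, 7, 8, 11, 15, 16, 19
Count = 10

Answer: 10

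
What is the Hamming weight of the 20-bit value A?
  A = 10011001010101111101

10011001010101111101
1-bits at positions (from bit 0 = LSB): 0, 2, 3, 4, 5, 6, 8, 10, 12, 15, 16, 19
Count = 12

Answer: 12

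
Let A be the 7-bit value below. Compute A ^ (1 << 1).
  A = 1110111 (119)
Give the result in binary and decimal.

Mask = 1 << 1 = 0000010
Bit 1 of A is 1; XOR with the mask flips it to 0.
  1110111
^ 0000010
---------
  1110101

Answer: 1110101 (117)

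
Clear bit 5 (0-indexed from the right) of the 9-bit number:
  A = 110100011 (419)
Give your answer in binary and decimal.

Mask = ~(1 << 5) = 111011111
Bit 5 of A is 1, so AND-ing with the mask clears it to 0.
  110100011
& 111011111
-----------
  110000011

Answer: 110000011 (387)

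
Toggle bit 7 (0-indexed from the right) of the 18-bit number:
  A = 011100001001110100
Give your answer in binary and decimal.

Mask = 1 << 7 = 000000000010000000
Bit 7 of A is 0; XOR with the mask flips it to 1.
  011100001001110100
^ 000000000010000000
--------------------
  011100001011110100

Answer: 011100001011110100 (115444)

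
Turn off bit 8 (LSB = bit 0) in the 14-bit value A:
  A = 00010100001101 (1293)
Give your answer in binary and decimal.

Mask = ~(1 << 8) = 11111011111111
Bit 8 of A is 1, so AND-ing with the mask clears it to 0.
  00010100001101
& 11111011111111
----------------
  00010000001101

Answer: 00010000001101 (1037)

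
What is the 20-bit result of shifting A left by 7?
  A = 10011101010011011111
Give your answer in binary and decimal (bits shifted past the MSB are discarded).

Shift left by 7: drop the top 7 bit(s), append 7 zero(s) on the right.
  10011101010011011111  ->  discard [1001110], keep [1010011011111], append 0000000
= 10100110111110000000

Answer: 10100110111110000000 (683904)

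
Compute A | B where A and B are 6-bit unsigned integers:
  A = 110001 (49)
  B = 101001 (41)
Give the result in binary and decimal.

Apply | to each column (1 where either bit is 1):
  110001
| 101001
--------
  111001

Answer: 111001 (57)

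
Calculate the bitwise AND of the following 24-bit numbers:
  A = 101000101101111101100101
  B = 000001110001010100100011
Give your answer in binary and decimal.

Apply & to each column (1 only where both bits are 1):
  101000101101111101100101
& 000001110001010100100011
--------------------------
  000000100001010100100001

Answer: 000000100001010100100001 (136481)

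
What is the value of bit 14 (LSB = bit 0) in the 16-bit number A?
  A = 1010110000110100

Bit 14 is the 15th from the right.
  1010110000110100
   ^
That bit is 0.

Answer: 0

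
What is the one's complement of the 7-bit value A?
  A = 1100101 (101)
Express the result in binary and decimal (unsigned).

Flip each bit (0->1, 1->0):
  1100101
  0011010

Answer: 0011010 (26)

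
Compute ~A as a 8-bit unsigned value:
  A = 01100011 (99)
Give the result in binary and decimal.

Flip each bit (0->1, 1->0):
  01100011
  10011100

Answer: 10011100 (156)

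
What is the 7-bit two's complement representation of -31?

1. Binary of +31:  0011111
2. Invert bits:     1100000
3. Add 1:           1100001

Answer: 1100001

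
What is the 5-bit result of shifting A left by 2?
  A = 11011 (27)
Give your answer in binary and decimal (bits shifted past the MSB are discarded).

Shift left by 2: drop the top 2 bit(s), append 2 zero(s) on the right.
  11011  ->  discard [11], keep [011], append 00
= 01100

Answer: 01100 (12)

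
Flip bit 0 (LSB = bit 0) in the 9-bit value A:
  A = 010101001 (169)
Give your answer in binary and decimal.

Mask = 1 << 0 = 000000001
Bit 0 of A is 1; XOR with the mask flips it to 0.
  010101001
^ 000000001
-----------
  010101000

Answer: 010101000 (168)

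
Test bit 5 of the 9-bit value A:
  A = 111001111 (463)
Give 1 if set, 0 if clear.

Bit 5 is the 6th from the right.
  111001111
     ^
That bit is 0.

Answer: 0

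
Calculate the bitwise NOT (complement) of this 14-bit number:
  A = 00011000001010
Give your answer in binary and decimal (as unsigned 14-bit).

Flip each bit (0->1, 1->0):
  00011000001010
  11100111110101

Answer: 11100111110101 (14837)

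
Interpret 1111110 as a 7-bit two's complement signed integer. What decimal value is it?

MSB is 1, so the value is negative. Find the magnitude:
1. Invert bits:  0000001
2. Add 1:        0000010  = 2
3. Apply sign:   -2

Answer: -2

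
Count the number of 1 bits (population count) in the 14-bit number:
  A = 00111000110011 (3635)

00111000110011
1-bits at positions (from bit 0 = LSB): 0, 1, 4, 5, 9, 10, 11
Count = 7

Answer: 7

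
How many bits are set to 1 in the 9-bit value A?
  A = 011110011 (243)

011110011
1-bits at positions (from bit 0 = LSB): 0, 1, 4, 5, 6, 7
Count = 6

Answer: 6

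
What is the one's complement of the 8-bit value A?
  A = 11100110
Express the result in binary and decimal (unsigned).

Flip each bit (0->1, 1->0):
  11100110
  00011001

Answer: 00011001 (25)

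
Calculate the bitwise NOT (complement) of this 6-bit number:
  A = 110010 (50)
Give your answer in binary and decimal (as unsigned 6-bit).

Flip each bit (0->1, 1->0):
  110010
  001101

Answer: 001101 (13)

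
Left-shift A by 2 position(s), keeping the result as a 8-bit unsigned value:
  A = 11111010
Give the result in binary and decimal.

Shift left by 2: drop the top 2 bit(s), append 2 zero(s) on the right.
  11111010  ->  discard [11], keep [111010], append 00
= 11101000

Answer: 11101000 (232)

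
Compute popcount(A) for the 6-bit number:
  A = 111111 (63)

111111
1-bits at positions (from bit 0 = LSB): 0, 1, 2, 3, 4, 5
Count = 6

Answer: 6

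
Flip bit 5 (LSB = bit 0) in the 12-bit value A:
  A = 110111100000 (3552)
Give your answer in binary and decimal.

Mask = 1 << 5 = 000000100000
Bit 5 of A is 1; XOR with the mask flips it to 0.
  110111100000
^ 000000100000
--------------
  110111000000

Answer: 110111000000 (3520)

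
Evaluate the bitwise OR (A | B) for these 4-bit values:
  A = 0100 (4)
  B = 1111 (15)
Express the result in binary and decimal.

Apply | to each column (1 where either bit is 1):
  0100
| 1111
------
  1111

Answer: 1111 (15)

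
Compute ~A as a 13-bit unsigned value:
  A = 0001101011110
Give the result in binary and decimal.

Flip each bit (0->1, 1->0):
  0001101011110
  1110010100001

Answer: 1110010100001 (7329)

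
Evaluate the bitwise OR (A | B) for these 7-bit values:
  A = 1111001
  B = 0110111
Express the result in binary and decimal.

Apply | to each column (1 where either bit is 1):
  1111001
| 0110111
---------
  1111111

Answer: 1111111 (127)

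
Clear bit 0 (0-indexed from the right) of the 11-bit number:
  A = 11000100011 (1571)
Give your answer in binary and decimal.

Mask = ~(1 << 0) = 11111111110
Bit 0 of A is 1, so AND-ing with the mask clears it to 0.
  11000100011
& 11111111110
-------------
  11000100010

Answer: 11000100010 (1570)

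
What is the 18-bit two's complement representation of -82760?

1. Binary of +82760:  010100001101001000
2. Invert bits:     101011110010110111
3. Add 1:           101011110010111000

Answer: 101011110010111000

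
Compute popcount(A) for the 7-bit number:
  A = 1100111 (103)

1100111
1-bits at positions (from bit 0 = LSB): 0, 1, 2, 5, 6
Count = 5

Answer: 5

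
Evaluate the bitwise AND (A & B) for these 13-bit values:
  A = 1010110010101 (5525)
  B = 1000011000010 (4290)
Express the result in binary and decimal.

Apply & to each column (1 only where both bits are 1):
  1010110010101
& 1000011000010
---------------
  1000010000000

Answer: 1000010000000 (4224)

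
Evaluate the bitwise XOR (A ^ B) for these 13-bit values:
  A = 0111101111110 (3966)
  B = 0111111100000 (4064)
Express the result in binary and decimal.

Apply ^ to each column (1 where bits differ):
  0111101111110
^ 0111111100000
---------------
  0000010011110

Answer: 0000010011110 (158)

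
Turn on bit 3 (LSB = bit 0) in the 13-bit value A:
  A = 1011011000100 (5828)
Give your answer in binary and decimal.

Mask = 1 << 3 = 0000000001000
Bit 3 of A is 0, so OR-ing with the mask flips it to 1.
  1011011000100
| 0000000001000
---------------
  1011011001100

Answer: 1011011001100 (5836)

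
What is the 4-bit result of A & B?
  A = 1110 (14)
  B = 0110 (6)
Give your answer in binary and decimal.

Apply & to each column (1 only where both bits are 1):
  1110
& 0110
------
  0110

Answer: 0110 (6)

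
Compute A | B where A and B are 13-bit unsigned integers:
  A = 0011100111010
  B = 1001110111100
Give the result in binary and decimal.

Apply | to each column (1 where either bit is 1):
  0011100111010
| 1001110111100
---------------
  1011110111110

Answer: 1011110111110 (6078)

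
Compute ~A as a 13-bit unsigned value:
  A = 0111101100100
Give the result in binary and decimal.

Flip each bit (0->1, 1->0):
  0111101100100
  1000010011011

Answer: 1000010011011 (4251)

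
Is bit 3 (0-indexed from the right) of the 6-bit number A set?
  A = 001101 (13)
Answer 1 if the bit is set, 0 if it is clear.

Bit 3 is the 4th from the right.
  001101
    ^
That bit is 1.

Answer: 1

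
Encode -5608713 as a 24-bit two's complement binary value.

1. Binary of +5608713:  010101011001010100001001
2. Invert bits:     101010100110101011110110
3. Add 1:           101010100110101011110111

Answer: 101010100110101011110111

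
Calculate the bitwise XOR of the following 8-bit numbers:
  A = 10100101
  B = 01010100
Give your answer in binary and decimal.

Apply ^ to each column (1 where bits differ):
  10100101
^ 01010100
----------
  11110001

Answer: 11110001 (241)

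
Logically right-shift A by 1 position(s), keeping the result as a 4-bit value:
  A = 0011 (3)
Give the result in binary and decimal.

Logical shift right by 1: drop the bottom 1 bit(s), prepend 1 zero(s) on the left.
  0011  ->  keep [001], discard [1], prepend 0
= 0001

Answer: 0001 (1)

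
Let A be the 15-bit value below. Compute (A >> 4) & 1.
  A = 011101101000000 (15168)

Bit 4 is the 5th from the right.
  011101101000000
            ^
That bit is 0.

Answer: 0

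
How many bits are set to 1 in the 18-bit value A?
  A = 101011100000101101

101011100000101101
1-bits at positions (from bit 0 = LSB): 0, 2, 3, 5, 11, 12, 13, 15, 17
Count = 9

Answer: 9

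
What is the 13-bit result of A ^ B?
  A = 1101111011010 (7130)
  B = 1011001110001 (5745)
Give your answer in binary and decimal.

Apply ^ to each column (1 where bits differ):
  1101111011010
^ 1011001110001
---------------
  0110110101011

Answer: 0110110101011 (3499)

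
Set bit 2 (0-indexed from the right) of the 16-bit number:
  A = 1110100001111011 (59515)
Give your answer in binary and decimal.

Mask = 1 << 2 = 0000000000000100
Bit 2 of A is 0, so OR-ing with the mask flips it to 1.
  1110100001111011
| 0000000000000100
------------------
  1110100001111111

Answer: 1110100001111111 (59519)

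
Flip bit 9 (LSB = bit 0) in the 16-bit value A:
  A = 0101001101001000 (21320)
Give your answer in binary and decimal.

Mask = 1 << 9 = 0000001000000000
Bit 9 of A is 1; XOR with the mask flips it to 0.
  0101001101001000
^ 0000001000000000
------------------
  0101000101001000

Answer: 0101000101001000 (20808)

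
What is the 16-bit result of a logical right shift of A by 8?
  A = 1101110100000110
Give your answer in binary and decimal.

Logical shift right by 8: drop the bottom 8 bit(s), prepend 8 zero(s) on the left.
  1101110100000110  ->  keep [11011101], discard [00000110], prepend 00000000
= 0000000011011101

Answer: 0000000011011101 (221)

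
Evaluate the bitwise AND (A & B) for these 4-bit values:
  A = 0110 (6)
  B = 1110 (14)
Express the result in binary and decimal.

Apply & to each column (1 only where both bits are 1):
  0110
& 1110
------
  0110

Answer: 0110 (6)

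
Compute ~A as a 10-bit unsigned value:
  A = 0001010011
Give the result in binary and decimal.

Flip each bit (0->1, 1->0):
  0001010011
  1110101100

Answer: 1110101100 (940)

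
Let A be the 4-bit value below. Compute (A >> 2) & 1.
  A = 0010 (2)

Bit 2 is the 3rd from the right.
  0010
   ^
That bit is 0.

Answer: 0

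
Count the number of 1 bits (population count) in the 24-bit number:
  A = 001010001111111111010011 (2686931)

001010001111111111010011
1-bits at positions (from bit 0 = LSB): 0, 1, 4, 6, 7, 8, 9, 10, 11, 12, 13, 14, 15, 19, 21
Count = 15

Answer: 15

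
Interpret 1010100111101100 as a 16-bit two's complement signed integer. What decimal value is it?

MSB is 1, so the value is negative. Find the magnitude:
1. Invert bits:  0101011000010011
2. Add 1:        0101011000010100  = 22036
3. Apply sign:   -22036

Answer: -22036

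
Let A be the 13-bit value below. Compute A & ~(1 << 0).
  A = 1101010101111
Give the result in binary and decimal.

Mask = ~(1 << 0) = 1111111111110
Bit 0 of A is 1, so AND-ing with the mask clears it to 0.
  1101010101111
& 1111111111110
---------------
  1101010101110

Answer: 1101010101110 (6830)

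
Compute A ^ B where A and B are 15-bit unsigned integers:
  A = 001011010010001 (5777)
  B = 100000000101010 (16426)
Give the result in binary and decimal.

Apply ^ to each column (1 where bits differ):
  001011010010001
^ 100000000101010
-----------------
  101011010111011

Answer: 101011010111011 (22203)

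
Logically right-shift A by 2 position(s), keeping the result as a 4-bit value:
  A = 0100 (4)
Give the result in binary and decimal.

Logical shift right by 2: drop the bottom 2 bit(s), prepend 2 zero(s) on the left.
  0100  ->  keep [01], discard [00], prepend 00
= 0001

Answer: 0001 (1)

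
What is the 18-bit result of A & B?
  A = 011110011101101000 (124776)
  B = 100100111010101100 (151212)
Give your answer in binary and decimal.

Apply & to each column (1 only where both bits are 1):
  011110011101101000
& 100100111010101100
--------------------
  000100011000101000

Answer: 000100011000101000 (17960)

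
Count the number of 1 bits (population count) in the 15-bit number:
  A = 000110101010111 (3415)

000110101010111
1-bits at positions (from bit 0 = LSB): 0, 1, 2, 4, 6, 8, 10, 11
Count = 8

Answer: 8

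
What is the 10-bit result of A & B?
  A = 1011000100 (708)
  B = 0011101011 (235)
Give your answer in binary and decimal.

Apply & to each column (1 only where both bits are 1):
  1011000100
& 0011101011
------------
  0011000000

Answer: 0011000000 (192)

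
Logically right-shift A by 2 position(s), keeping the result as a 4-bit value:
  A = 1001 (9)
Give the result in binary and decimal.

Logical shift right by 2: drop the bottom 2 bit(s), prepend 2 zero(s) on the left.
  1001  ->  keep [10], discard [01], prepend 00
= 0010

Answer: 0010 (2)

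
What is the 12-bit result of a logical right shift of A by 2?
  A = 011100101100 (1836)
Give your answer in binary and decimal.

Logical shift right by 2: drop the bottom 2 bit(s), prepend 2 zero(s) on the left.
  011100101100  ->  keep [0111001011], discard [00], prepend 00
= 000111001011

Answer: 000111001011 (459)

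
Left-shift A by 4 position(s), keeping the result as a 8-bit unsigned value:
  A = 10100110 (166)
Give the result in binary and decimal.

Shift left by 4: drop the top 4 bit(s), append 4 zero(s) on the right.
  10100110  ->  discard [1010], keep [0110], append 0000
= 01100000

Answer: 01100000 (96)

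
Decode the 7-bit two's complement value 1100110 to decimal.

MSB is 1, so the value is negative. Find the magnitude:
1. Invert bits:  0011001
2. Add 1:        0011010  = 26
3. Apply sign:   -26

Answer: -26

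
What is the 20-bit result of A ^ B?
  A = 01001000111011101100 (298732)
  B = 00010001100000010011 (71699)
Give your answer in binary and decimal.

Apply ^ to each column (1 where bits differ):
  01001000111011101100
^ 00010001100000010011
----------------------
  01011001011011111111

Answer: 01011001011011111111 (366335)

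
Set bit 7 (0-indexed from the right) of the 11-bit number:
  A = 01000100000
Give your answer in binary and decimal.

Mask = 1 << 7 = 00010000000
Bit 7 of A is 0, so OR-ing with the mask flips it to 1.
  01000100000
| 00010000000
-------------
  01010100000

Answer: 01010100000 (672)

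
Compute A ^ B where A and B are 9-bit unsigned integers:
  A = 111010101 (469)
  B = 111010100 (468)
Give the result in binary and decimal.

Apply ^ to each column (1 where bits differ):
  111010101
^ 111010100
-----------
  000000001

Answer: 000000001 (1)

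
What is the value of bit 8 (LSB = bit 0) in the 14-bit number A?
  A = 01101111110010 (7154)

Bit 8 is the 9th from the right.
  01101111110010
       ^
That bit is 1.

Answer: 1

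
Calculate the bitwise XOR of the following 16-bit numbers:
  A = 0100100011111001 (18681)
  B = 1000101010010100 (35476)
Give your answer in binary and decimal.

Apply ^ to each column (1 where bits differ):
  0100100011111001
^ 1000101010010100
------------------
  1100001001101101

Answer: 1100001001101101 (49773)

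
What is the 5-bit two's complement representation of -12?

1. Binary of +12:  01100
2. Invert bits:     10011
3. Add 1:           10100

Answer: 10100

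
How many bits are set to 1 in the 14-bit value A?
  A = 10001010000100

10001010000100
1-bits at positions (from bit 0 = LSB): 2, 7, 9, 13
Count = 4

Answer: 4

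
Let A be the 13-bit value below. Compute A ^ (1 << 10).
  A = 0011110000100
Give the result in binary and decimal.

Mask = 1 << 10 = 0010000000000
Bit 10 of A is 1; XOR with the mask flips it to 0.
  0011110000100
^ 0010000000000
---------------
  0001110000100

Answer: 0001110000100 (900)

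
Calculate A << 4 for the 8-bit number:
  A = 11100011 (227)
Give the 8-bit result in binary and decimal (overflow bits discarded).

Shift left by 4: drop the top 4 bit(s), append 4 zero(s) on the right.
  11100011  ->  discard [1110], keep [0011], append 0000
= 00110000

Answer: 00110000 (48)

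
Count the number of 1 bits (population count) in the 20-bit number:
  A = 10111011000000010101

10111011000000010101
1-bits at positions (from bit 0 = LSB): 0, 2, 4, 12, 13, 15, 16, 17, 19
Count = 9

Answer: 9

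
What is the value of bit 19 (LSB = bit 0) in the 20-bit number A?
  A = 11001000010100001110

Bit 19 is the 20th from the right.
  11001000010100001110
  ^
That bit is 1.

Answer: 1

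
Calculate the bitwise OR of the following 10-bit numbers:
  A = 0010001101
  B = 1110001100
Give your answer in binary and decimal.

Apply | to each column (1 where either bit is 1):
  0010001101
| 1110001100
------------
  1110001101

Answer: 1110001101 (909)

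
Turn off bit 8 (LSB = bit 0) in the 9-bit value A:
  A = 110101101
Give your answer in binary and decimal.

Mask = ~(1 << 8) = 011111111
Bit 8 of A is 1, so AND-ing with the mask clears it to 0.
  110101101
& 011111111
-----------
  010101101

Answer: 010101101 (173)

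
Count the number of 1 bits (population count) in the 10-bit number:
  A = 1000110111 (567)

1000110111
1-bits at positions (from bit 0 = LSB): 0, 1, 2, 4, 5, 9
Count = 6

Answer: 6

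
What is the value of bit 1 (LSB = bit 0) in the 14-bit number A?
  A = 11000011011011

Bit 1 is the 2nd from the right.
  11000011011011
              ^
That bit is 1.

Answer: 1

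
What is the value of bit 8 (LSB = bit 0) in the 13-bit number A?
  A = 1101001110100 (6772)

Bit 8 is the 9th from the right.
  1101001110100
      ^
That bit is 0.

Answer: 0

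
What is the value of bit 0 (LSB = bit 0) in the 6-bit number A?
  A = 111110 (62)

Bit 0 is the 1st from the right.
  111110
       ^
That bit is 0.

Answer: 0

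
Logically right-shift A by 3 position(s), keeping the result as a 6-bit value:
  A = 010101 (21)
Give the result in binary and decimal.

Logical shift right by 3: drop the bottom 3 bit(s), prepend 3 zero(s) on the left.
  010101  ->  keep [010], discard [101], prepend 000
= 000010

Answer: 000010 (2)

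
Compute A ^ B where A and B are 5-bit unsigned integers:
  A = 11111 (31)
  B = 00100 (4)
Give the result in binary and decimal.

Apply ^ to each column (1 where bits differ):
  11111
^ 00100
-------
  11011

Answer: 11011 (27)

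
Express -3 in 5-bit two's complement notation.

1. Binary of +3:  00011
2. Invert bits:     11100
3. Add 1:           11101

Answer: 11101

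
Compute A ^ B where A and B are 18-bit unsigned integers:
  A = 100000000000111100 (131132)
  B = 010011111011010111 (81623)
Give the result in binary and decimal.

Apply ^ to each column (1 where bits differ):
  100000000000111100
^ 010011111011010111
--------------------
  110011111011101011

Answer: 110011111011101011 (212715)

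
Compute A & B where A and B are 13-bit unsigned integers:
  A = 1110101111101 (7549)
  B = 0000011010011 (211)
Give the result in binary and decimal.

Apply & to each column (1 only where both bits are 1):
  1110101111101
& 0000011010011
---------------
  0000001010001

Answer: 0000001010001 (81)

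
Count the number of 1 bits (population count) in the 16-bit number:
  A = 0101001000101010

0101001000101010
1-bits at positions (from bit 0 = LSB): 1, 3, 5, 9, 12, 14
Count = 6

Answer: 6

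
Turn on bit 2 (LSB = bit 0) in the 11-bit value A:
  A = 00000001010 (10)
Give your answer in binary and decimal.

Mask = 1 << 2 = 00000000100
Bit 2 of A is 0, so OR-ing with the mask flips it to 1.
  00000001010
| 00000000100
-------------
  00000001110

Answer: 00000001110 (14)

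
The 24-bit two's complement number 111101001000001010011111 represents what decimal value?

MSB is 1, so the value is negative. Find the magnitude:
1. Invert bits:  000010110111110101100000
2. Add 1:        000010110111110101100001  = 752993
3. Apply sign:   -752993

Answer: -752993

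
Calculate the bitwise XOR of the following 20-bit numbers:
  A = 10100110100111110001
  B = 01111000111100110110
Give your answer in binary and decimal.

Apply ^ to each column (1 where bits differ):
  10100110100111110001
^ 01111000111100110110
----------------------
  11011110011011000111

Answer: 11011110011011000111 (911047)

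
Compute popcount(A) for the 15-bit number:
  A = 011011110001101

011011110001101
1-bits at positions (from bit 0 = LSB): 0, 2, 3, 7, 8, 9, 10, 12, 13
Count = 9

Answer: 9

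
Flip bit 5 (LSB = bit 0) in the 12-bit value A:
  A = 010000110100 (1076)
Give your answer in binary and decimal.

Mask = 1 << 5 = 000000100000
Bit 5 of A is 1; XOR with the mask flips it to 0.
  010000110100
^ 000000100000
--------------
  010000010100

Answer: 010000010100 (1044)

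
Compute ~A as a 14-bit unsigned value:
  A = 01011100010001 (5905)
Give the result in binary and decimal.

Flip each bit (0->1, 1->0):
  01011100010001
  10100011101110

Answer: 10100011101110 (10478)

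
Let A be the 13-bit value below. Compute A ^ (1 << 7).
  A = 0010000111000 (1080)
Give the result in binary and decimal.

Mask = 1 << 7 = 0000010000000
Bit 7 of A is 0; XOR with the mask flips it to 1.
  0010000111000
^ 0000010000000
---------------
  0010010111000

Answer: 0010010111000 (1208)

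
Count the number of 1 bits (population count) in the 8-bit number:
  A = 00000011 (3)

00000011
1-bits at positions (from bit 0 = LSB): 0, 1
Count = 2

Answer: 2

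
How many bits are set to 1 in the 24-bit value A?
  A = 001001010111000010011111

001001010111000010011111
1-bits at positions (from bit 0 = LSB): 0, 1, 2, 3, 4, 7, 12, 13, 14, 16, 18, 21
Count = 12

Answer: 12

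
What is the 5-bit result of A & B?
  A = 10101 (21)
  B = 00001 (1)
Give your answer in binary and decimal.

Apply & to each column (1 only where both bits are 1):
  10101
& 00001
-------
  00001

Answer: 00001 (1)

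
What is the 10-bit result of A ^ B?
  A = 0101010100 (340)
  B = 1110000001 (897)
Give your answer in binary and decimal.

Apply ^ to each column (1 where bits differ):
  0101010100
^ 1110000001
------------
  1011010101

Answer: 1011010101 (725)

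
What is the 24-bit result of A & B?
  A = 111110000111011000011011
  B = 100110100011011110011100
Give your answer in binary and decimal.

Apply & to each column (1 only where both bits are 1):
  111110000111011000011011
& 100110100011011110011100
--------------------------
  100110000011011000011000

Answer: 100110000011011000011000 (9975320)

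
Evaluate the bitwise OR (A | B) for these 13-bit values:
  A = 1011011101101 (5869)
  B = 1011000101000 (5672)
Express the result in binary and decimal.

Apply | to each column (1 where either bit is 1):
  1011011101101
| 1011000101000
---------------
  1011011101101

Answer: 1011011101101 (5869)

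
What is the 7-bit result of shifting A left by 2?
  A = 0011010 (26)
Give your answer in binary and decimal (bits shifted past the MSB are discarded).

Shift left by 2: drop the top 2 bit(s), append 2 zero(s) on the right.
  0011010  ->  discard [00], keep [11010], append 00
= 1101000

Answer: 1101000 (104)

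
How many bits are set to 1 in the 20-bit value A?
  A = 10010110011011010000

10010110011011010000
1-bits at positions (from bit 0 = LSB): 4, 6, 7, 9, 10, 13, 14, 16, 19
Count = 9

Answer: 9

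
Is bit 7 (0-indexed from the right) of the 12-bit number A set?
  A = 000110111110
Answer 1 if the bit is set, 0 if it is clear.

Bit 7 is the 8th from the right.
  000110111110
      ^
That bit is 1.

Answer: 1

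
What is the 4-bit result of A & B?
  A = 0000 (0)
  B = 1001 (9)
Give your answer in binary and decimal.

Apply & to each column (1 only where both bits are 1):
  0000
& 1001
------
  0000

Answer: 0000 (0)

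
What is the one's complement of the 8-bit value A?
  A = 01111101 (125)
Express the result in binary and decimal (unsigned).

Flip each bit (0->1, 1->0):
  01111101
  10000010

Answer: 10000010 (130)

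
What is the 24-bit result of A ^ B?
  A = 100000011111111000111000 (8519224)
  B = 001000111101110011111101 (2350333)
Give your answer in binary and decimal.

Apply ^ to each column (1 where bits differ):
  100000011111111000111000
^ 001000111101110011111101
--------------------------
  101000100010001011000101

Answer: 101000100010001011000101 (10625733)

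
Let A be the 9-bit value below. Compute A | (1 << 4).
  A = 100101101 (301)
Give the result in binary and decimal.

Mask = 1 << 4 = 000010000
Bit 4 of A is 0, so OR-ing with the mask flips it to 1.
  100101101
| 000010000
-----------
  100111101

Answer: 100111101 (317)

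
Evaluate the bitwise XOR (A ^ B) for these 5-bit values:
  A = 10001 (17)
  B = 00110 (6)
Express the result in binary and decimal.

Apply ^ to each column (1 where bits differ):
  10001
^ 00110
-------
  10111

Answer: 10111 (23)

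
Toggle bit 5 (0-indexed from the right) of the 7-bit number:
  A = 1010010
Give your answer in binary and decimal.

Mask = 1 << 5 = 0100000
Bit 5 of A is 0; XOR with the mask flips it to 1.
  1010010
^ 0100000
---------
  1110010

Answer: 1110010 (114)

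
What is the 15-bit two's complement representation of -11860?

1. Binary of +11860:  010111001010100
2. Invert bits:     101000110101011
3. Add 1:           101000110101100

Answer: 101000110101100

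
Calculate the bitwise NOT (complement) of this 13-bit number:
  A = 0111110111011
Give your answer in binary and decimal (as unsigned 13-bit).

Flip each bit (0->1, 1->0):
  0111110111011
  1000001000100

Answer: 1000001000100 (4164)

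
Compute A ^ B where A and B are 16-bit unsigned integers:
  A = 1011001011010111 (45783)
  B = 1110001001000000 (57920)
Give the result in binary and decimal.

Apply ^ to each column (1 where bits differ):
  1011001011010111
^ 1110001001000000
------------------
  0101000010010111

Answer: 0101000010010111 (20631)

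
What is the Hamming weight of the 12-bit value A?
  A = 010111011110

010111011110
1-bits at positions (from bit 0 = LSB): 1, 2, 3, 4, 6, 7, 8, 10
Count = 8

Answer: 8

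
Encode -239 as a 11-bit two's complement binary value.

1. Binary of +239:  00011101111
2. Invert bits:     11100010000
3. Add 1:           11100010001

Answer: 11100010001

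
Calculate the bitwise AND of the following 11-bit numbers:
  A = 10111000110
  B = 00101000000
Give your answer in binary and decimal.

Apply & to each column (1 only where both bits are 1):
  10111000110
& 00101000000
-------------
  00101000000

Answer: 00101000000 (320)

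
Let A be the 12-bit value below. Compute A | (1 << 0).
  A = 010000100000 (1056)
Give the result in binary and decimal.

Mask = 1 << 0 = 000000000001
Bit 0 of A is 0, so OR-ing with the mask flips it to 1.
  010000100000
| 000000000001
--------------
  010000100001

Answer: 010000100001 (1057)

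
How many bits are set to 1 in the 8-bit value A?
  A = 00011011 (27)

00011011
1-bits at positions (from bit 0 = LSB): 0, 1, 3, 4
Count = 4

Answer: 4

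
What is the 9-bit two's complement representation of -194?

1. Binary of +194:  011000010
2. Invert bits:     100111101
3. Add 1:           100111110

Answer: 100111110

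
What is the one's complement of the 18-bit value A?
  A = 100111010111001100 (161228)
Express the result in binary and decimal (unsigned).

Flip each bit (0->1, 1->0):
  100111010111001100
  011000101000110011

Answer: 011000101000110011 (100915)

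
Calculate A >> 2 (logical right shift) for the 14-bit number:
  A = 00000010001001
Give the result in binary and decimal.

Logical shift right by 2: drop the bottom 2 bit(s), prepend 2 zero(s) on the left.
  00000010001001  ->  keep [000000100010], discard [01], prepend 00
= 00000000100010

Answer: 00000000100010 (34)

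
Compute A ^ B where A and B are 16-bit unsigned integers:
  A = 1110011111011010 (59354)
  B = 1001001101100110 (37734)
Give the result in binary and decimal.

Apply ^ to each column (1 where bits differ):
  1110011111011010
^ 1001001101100110
------------------
  0111010010111100

Answer: 0111010010111100 (29884)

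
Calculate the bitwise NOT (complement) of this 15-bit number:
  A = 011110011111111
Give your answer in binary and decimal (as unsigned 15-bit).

Flip each bit (0->1, 1->0):
  011110011111111
  100001100000000

Answer: 100001100000000 (17152)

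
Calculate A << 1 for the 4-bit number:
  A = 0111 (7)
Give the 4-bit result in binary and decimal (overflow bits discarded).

Shift left by 1: drop the top 1 bit(s), append 1 zero(s) on the right.
  0111  ->  discard [0], keep [111], append 0
= 1110

Answer: 1110 (14)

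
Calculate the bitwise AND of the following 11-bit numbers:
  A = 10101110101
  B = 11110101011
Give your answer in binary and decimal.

Apply & to each column (1 only where both bits are 1):
  10101110101
& 11110101011
-------------
  10100100001

Answer: 10100100001 (1313)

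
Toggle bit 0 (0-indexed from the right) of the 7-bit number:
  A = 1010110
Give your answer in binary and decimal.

Mask = 1 << 0 = 0000001
Bit 0 of A is 0; XOR with the mask flips it to 1.
  1010110
^ 0000001
---------
  1010111

Answer: 1010111 (87)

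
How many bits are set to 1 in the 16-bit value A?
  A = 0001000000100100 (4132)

0001000000100100
1-bits at positions (from bit 0 = LSB): 2, 5, 12
Count = 3

Answer: 3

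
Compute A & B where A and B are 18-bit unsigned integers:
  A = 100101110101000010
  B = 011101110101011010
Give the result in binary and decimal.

Apply & to each column (1 only where both bits are 1):
  100101110101000010
& 011101110101011010
--------------------
  000101110101000010

Answer: 000101110101000010 (23874)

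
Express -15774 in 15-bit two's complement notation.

1. Binary of +15774:  011110110011110
2. Invert bits:     100001001100001
3. Add 1:           100001001100010

Answer: 100001001100010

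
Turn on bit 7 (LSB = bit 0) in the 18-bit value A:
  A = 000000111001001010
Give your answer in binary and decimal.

Mask = 1 << 7 = 000000000010000000
Bit 7 of A is 0, so OR-ing with the mask flips it to 1.
  000000111001001010
| 000000000010000000
--------------------
  000000111011001010

Answer: 000000111011001010 (3786)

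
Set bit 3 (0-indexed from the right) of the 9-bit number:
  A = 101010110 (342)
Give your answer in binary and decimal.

Mask = 1 << 3 = 000001000
Bit 3 of A is 0, so OR-ing with the mask flips it to 1.
  101010110
| 000001000
-----------
  101011110

Answer: 101011110 (350)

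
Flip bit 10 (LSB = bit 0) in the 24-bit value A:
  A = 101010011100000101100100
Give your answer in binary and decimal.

Mask = 1 << 10 = 000000000000010000000000
Bit 10 of A is 0; XOR with the mask flips it to 1.
  101010011100000101100100
^ 000000000000010000000000
--------------------------
  101010011100010101100100

Answer: 101010011100010101100100 (11126116)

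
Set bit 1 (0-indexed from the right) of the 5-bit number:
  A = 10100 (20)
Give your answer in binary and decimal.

Mask = 1 << 1 = 00010
Bit 1 of A is 0, so OR-ing with the mask flips it to 1.
  10100
| 00010
-------
  10110

Answer: 10110 (22)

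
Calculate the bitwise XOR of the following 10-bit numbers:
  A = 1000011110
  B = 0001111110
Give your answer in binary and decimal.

Apply ^ to each column (1 where bits differ):
  1000011110
^ 0001111110
------------
  1001100000

Answer: 1001100000 (608)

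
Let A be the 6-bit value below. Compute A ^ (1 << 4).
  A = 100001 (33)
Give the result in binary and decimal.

Mask = 1 << 4 = 010000
Bit 4 of A is 0; XOR with the mask flips it to 1.
  100001
^ 010000
--------
  110001

Answer: 110001 (49)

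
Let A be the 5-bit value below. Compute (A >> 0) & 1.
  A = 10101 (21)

Bit 0 is the 1st from the right.
  10101
      ^
That bit is 1.

Answer: 1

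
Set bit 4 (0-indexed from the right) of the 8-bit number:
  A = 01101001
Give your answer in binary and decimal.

Mask = 1 << 4 = 00010000
Bit 4 of A is 0, so OR-ing with the mask flips it to 1.
  01101001
| 00010000
----------
  01111001

Answer: 01111001 (121)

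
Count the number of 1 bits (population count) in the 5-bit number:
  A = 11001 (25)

11001
1-bits at positions (from bit 0 = LSB): 0, 3, 4
Count = 3

Answer: 3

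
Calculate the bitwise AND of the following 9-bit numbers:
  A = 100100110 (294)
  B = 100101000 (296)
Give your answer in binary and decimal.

Apply & to each column (1 only where both bits are 1):
  100100110
& 100101000
-----------
  100100000

Answer: 100100000 (288)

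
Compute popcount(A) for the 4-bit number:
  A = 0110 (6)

0110
1-bits at positions (from bit 0 = LSB): 1, 2
Count = 2

Answer: 2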